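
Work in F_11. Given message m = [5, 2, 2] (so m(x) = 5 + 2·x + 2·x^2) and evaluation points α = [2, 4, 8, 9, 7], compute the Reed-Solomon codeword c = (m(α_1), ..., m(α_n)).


c = [6, 1, 6, 9, 7]

Message polynomial: m(x) = 5 + 2·x + 2·x^2 (mod 11).
For each evaluation point α_i, compute m(α_i) mod 11:
  α_1 = 2: Horner steps 2 → 6 → 6, so m(2) = 6.
  α_2 = 4: Horner steps 2 → 10 → 1, so m(4) = 1.
  α_3 = 8: Horner steps 2 → 7 → 6, so m(8) = 6.
  α_4 = 9: Horner steps 2 → 9 → 9, so m(9) = 9.
  α_5 = 7: Horner steps 2 → 5 → 7, so m(7) = 7.
Codeword c = [6, 1, 6, 9, 7] ∈ F_11^5.


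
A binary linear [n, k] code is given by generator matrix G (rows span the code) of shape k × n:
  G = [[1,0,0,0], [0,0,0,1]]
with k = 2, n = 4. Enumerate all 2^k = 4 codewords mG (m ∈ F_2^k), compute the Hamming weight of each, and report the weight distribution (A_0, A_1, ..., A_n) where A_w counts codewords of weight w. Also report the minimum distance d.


Weight distribution: A_0 = 1, A_1 = 2, A_2 = 1. Minimum distance d = 1.

Enumerate all 2^2 = 4 messages m ∈ F_2^2.
For each, compute codeword c = mG in F_2^4, then tally its weight.
  m = 00 → c = 0000, weight = 0.
  m = 10 → c = 1000, weight = 1.
  m = 01 → c = 0001, weight = 1.
  m = 11 → c = 1001, weight = 2.
Tally weights:
  weight 0: 1 codewords.
  weight 1: 2 codewords.
  weight 2: 1 codewords.
Minimum distance d = smallest w > 0 with A_w > 0 = 1.
Sanity: Σ A_w = 4 = 2^2 = 4 ✓.


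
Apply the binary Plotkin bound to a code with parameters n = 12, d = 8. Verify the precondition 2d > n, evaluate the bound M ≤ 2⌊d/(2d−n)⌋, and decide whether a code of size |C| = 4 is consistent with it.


Plotkin bound M ≤ 4; given |C| = 4 ≤ bound (satisfied).

Check applicability: 2d = 16, n = 12.
2d − n = 4 > 0, so Plotkin applies.
Compute d/(2d−n) = 8/4 ≈ 2.0000.
⌊d/(2d−n)⌋ = 2.
Plotkin bound: M ≤ 2·2 = 4.
Given |C| = 4, check: satisfied.
This |C| is at the Plotkin bound.


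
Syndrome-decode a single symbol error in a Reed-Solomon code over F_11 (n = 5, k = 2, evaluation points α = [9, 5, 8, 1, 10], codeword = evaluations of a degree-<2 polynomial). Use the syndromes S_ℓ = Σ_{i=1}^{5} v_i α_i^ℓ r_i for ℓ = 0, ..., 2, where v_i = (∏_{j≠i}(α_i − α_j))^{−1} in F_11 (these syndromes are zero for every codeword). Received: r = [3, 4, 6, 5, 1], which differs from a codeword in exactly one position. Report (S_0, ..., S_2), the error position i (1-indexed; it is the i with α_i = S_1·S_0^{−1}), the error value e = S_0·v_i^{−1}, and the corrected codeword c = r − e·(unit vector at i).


S = (6, 5, 6), error at position 5, error magnitude e = 1, c = [3, 4, 6, 5, 0].

Step 1: column multipliers v_i = (∏_{j≠i}(α_i − α_j))^{−1} mod 11.
  i = 1 (α = 9): (9−5)(9−8)(9−1)(9−10) = 4·1·8·(−1) = −32 ≡ 1, so v_1 = 1^{−1} = 1 (mod 11).
  i = 2 (α = 5): (5−9)(5−8)(5−1)(5−10) = (−4)·(−3)·4·(−5) = −240 ≡ 2, so v_2 = 2^{−1} = 6 (mod 11).
  i = 3 (α = 8): (8−9)(8−5)(8−1)(8−10) = (−1)·3·7·(−2) = 42 ≡ 9, so v_3 = 9^{−1} = 5 (mod 11).
  i = 4 (α = 1): (1−9)(1−5)(1−8)(1−10) = (−8)·(−4)·(−7)·(−9) = 2016 ≡ 3, so v_4 = 3^{−1} = 4 (mod 11).
  i = 5 (α = 10): (10−9)(10−5)(10−8)(10−1) = 1·5·2·9 = 90 ≡ 2, so v_5 = 2^{−1} = 6 (mod 11).
  v = [1, 6, 5, 4, 6].
Step 2: syndromes of r = [3, 4, 6, 5, 1] (all sums mod 11).
  S_0 = Σ v_i r_i = 1·3 + 6·4 + 5·6 + 4·5 + 6·1 = 83 ≡ 6.
  S_1 = Σ v_i α_i r_i = 1·9·3 + 6·5·4 + 5·8·6 + 4·1·5 + 6·10·1 = 467 ≡ 5.
  α_i^2 mod 11 = [4, 3, 9, 1, 1].
  S_2 = Σ v_i α_i^2 r_i = 1·4·3 + 6·3·4 + 5·9·6 + 4·1·5 + 6·1·1 = 380 ≡ 6.
  S = (6, 5, 6) ≠ 0, so r is not a codeword (an error is present).
Step 3: locate the error. For a single error e at position i, S_ℓ = v_i·e·α_i^ℓ, so α_err = S_1/S_0.
  S_0^{−1} = 6^{−1} = 2 (mod 11), so α_err = 5·2 = 10 ≡ 10 = α_5. Error position i = 5.
  Consistency check: S_2/S_1 = 6·9 = 54 ≡ 10 = α_err ✓ (single-error assumption holds).
Step 4: error magnitude e = S_0/v_5 = S_0·∏_{j≠5}(α_5 − α_j) = 6·2 = 12 ≡ 1 (mod 11).
Step 5: correct position 5: c_5 = r_5 − e = 1 − 1 ≡ 0 (mod 11). Hence c = [3, 4, 6, 5, 0].
  Check: interpolating c through the α_i gives m(x) = 8 + 8·x (degree < 2) with m(α_i) = c_i for every i, so c is indeed a codeword.


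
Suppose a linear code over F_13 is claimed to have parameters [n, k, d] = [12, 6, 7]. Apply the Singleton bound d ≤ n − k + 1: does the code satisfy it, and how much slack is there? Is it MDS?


Singleton RHS = n − k + 1 = 7, slack = 0, bound satisfied, MDS.

Singleton bound: d ≤ n − k + 1.
Here n = 12, k = 6, so n − k + 1 = 7.
Given d = 7, check d ≤ 7: YES.
Slack = (n − k + 1) − d = 0.
The code is MDS (slack = 0).
Description: the claimed parameters are [12, 6, 7]_13; such a code would be MDS (meets Singleton bound).


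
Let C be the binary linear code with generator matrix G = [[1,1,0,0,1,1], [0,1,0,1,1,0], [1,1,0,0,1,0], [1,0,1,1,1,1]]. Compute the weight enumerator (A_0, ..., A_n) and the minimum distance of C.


Weight distribution: A_0 = 1, A_1 = 1, A_2 = 2, A_3 = 6, A_4 = 5, A_5 = 1. Minimum distance d = 1.

Enumerate all 2^4 = 16 messages m ∈ F_2^4.
For each, compute codeword c = mG in F_2^6, then tally its weight.
  m = 0000 → c = 000000, weight = 0.
  m = 1000 → c = 110011, weight = 4.
  m = 0100 → c = 010110, weight = 3.
  m = 1100 → c = 100101, weight = 3.
  m = 0010 → c = 110010, weight = 3.
  m = 1010 → c = 000001, weight = 1.
  m = 0110 → c = 100100, weight = 2.
  m = 1110 → c = 010111, weight = 4.
  m = 0001 → c = 101111, weight = 5.
  m = 1001 → c = 011100, weight = 3.
  m = 0101 → c = 111001, weight = 4.
  m = 1101 → c = 001010, weight = 2.
  m = 0011 → c = 011101, weight = 4.
  m = 1011 → c = 101110, weight = 4.
  m = 0111 → c = 001011, weight = 3.
  m = 1111 → c = 111000, weight = 3.
Tally weights:
  weight 0: 1 codewords.
  weight 1: 1 codewords.
  weight 2: 2 codewords.
  weight 3: 6 codewords.
  weight 4: 5 codewords.
  weight 5: 1 codewords.
Minimum distance d = smallest w > 0 with A_w > 0 = 1.
Sanity: Σ A_w = 16 = 2^4 = 16 ✓.


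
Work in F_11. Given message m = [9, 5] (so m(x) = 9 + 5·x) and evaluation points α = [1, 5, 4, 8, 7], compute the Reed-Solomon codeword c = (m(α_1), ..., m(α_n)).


c = [3, 1, 7, 5, 0]

Message polynomial: m(x) = 9 + 5·x (mod 11).
For each evaluation point α_i, compute m(α_i) mod 11:
  α_1 = 1: Horner steps 5 → 3, so m(1) = 3.
  α_2 = 5: Horner steps 5 → 1, so m(5) = 1.
  α_3 = 4: Horner steps 5 → 7, so m(4) = 7.
  α_4 = 8: Horner steps 5 → 5, so m(8) = 5.
  α_5 = 7: Horner steps 5 → 0, so m(7) = 0.
Codeword c = [3, 1, 7, 5, 0] ∈ F_11^5.


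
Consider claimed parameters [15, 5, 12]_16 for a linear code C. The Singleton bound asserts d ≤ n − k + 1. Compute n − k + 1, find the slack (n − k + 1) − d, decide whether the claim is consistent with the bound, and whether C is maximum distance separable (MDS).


Singleton RHS = n − k + 1 = 11, slack = -1, bound violated (no such code; not MDS).

Singleton bound: d ≤ n − k + 1.
Here n = 15, k = 5, so n − k + 1 = 11.
Given d = 12, check d ≤ 11: NO.
Slack = (n − k + 1) − d = -1.
The slack is negative: d = 12 exceeds n − k + 1 = 11 by 1, so the Singleton bound is violated and no linear [15, 5, 12]_16 code can exist. In particular it is not MDS (MDS requires d = n − k + 1 exactly).
Description: the claimed parameters are [15, 5, 12]_16; such a code would be impossible (violates the Singleton bound).


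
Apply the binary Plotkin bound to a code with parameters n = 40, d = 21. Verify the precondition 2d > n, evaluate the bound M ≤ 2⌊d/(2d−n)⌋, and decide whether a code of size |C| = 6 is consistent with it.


Plotkin bound M ≤ 20; given |C| = 6 ≤ bound (satisfied).

Check applicability: 2d = 42, n = 40.
2d − n = 2 > 0, so Plotkin applies.
Compute d/(2d−n) = 21/2 ≈ 10.5000.
⌊d/(2d−n)⌋ = 10.
Plotkin bound: M ≤ 2·10 = 20.
Given |C| = 6, check: satisfied.
This |C| is below the Plotkin bound.


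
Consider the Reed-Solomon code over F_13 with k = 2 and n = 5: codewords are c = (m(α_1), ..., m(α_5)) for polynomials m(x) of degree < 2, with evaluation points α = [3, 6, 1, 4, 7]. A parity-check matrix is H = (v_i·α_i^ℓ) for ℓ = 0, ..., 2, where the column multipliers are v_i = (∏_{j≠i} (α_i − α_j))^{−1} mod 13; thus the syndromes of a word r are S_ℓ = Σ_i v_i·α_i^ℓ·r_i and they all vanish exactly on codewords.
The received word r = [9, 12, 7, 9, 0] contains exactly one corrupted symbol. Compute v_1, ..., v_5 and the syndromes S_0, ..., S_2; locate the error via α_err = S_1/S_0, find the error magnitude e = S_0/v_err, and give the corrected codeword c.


S = (5, 7, 2), error at position 4, error magnitude e = 12, c = [9, 12, 7, 10, 0].

Step 1: column multipliers v_i = (∏_{j≠i}(α_i − α_j))^{−1} mod 13.
  i = 1 (α = 3): (3−6)(3−1)(3−4)(3−7) = (−3)·2·(−1)·(−4) = −24 ≡ 2, so v_1 = 2^{−1} = 7 (mod 13).
  i = 2 (α = 6): (6−3)(6−1)(6−4)(6−7) = 3·5·2·(−1) = −30 ≡ 9, so v_2 = 9^{−1} = 3 (mod 13).
  i = 3 (α = 1): (1−3)(1−6)(1−4)(1−7) = (−2)·(−5)·(−3)·(−6) = 180 ≡ 11, so v_3 = 11^{−1} = 6 (mod 13).
  i = 4 (α = 4): (4−3)(4−6)(4−1)(4−7) = 1·(−2)·3·(−3) = 18 ≡ 5, so v_4 = 5^{−1} = 8 (mod 13).
  i = 5 (α = 7): (7−3)(7−6)(7−1)(7−4) = 4·1·6·3 = 72 ≡ 7, so v_5 = 7^{−1} = 2 (mod 13).
  v = [7, 3, 6, 8, 2].
Step 2: syndromes of r = [9, 12, 7, 9, 0] (all sums mod 13).
  S_0 = Σ v_i r_i = 7·9 + 3·12 + 6·7 + 8·9 + 2·0 = 213 ≡ 5.
  S_1 = Σ v_i α_i r_i = 7·3·9 + 3·6·12 + 6·1·7 + 8·4·9 + 2·7·0 = 735 ≡ 7.
  α_i^2 mod 13 = [9, 10, 1, 3, 10].
  S_2 = Σ v_i α_i^2 r_i = 7·9·9 + 3·10·12 + 6·1·7 + 8·3·9 + 2·10·0 = 1185 ≡ 2.
  S = (5, 7, 2) ≠ 0, so r is not a codeword (an error is present).
Step 3: locate the error. For a single error e at position i, S_ℓ = v_i·e·α_i^ℓ, so α_err = S_1/S_0.
  S_0^{−1} = 5^{−1} = 8 (mod 13), so α_err = 7·8 = 56 ≡ 4 = α_4. Error position i = 4.
  Consistency check: S_2/S_1 = 2·2 = 4 ≡ 4 = α_err ✓ (single-error assumption holds).
Step 4: error magnitude e = S_0/v_4 = S_0·∏_{j≠4}(α_4 − α_j) = 5·5 = 25 ≡ 12 (mod 13).
Step 5: correct position 4: c_4 = r_4 − e = 9 − 12 ≡ 10 (mod 13). Hence c = [9, 12, 7, 10, 0].
  Check: interpolating c through the α_i gives m(x) = 6 + 1·x (degree < 2) with m(α_i) = c_i for every i, so c is indeed a codeword.


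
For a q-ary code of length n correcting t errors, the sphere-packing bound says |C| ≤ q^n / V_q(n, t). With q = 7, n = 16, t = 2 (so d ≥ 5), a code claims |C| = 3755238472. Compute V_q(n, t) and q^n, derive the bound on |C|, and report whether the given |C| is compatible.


V_q(n, t) = 4417, q^n = 33232930569601, Hamming bound = 7523869270, |C| = 3755238472 ≤ bound (satisfied).

Step 1: Compute V_q(n, t) = Σ_{j=0}^2 C(n, j) (q−1)^j.
  j = 0: C(16,0)·(6)^0 = 1·1 = 1.
  j = 1: C(16,1)·(6)^1 = 16·6 = 96.
  j = 2: C(16,2)·(6)^2 = 120·36 = 4320.
  V_q(n, t) = 1 + 96 + 4320 = 4417.
Step 2: q^n = 7^16 = 33232930569601.
Step 3: Hamming bound ⌊q^n / V_q(n,t)⌋ = ⌊33232930569601/4417⌋ = 7523869270.
Step 4: Compare |C| = 3755238472 to 7523869270: satisfied.
The claimed |C| lies below the Hamming bound.


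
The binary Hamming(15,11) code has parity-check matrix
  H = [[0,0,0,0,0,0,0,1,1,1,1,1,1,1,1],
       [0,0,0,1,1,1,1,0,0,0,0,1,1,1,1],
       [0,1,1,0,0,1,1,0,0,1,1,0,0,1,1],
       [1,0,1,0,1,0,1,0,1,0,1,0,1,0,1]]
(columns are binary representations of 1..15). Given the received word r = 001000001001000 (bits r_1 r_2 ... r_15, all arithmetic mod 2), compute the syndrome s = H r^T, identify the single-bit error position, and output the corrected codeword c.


s = (0, 1, 1, 0)^T, error position = 6, corrected codeword c = 001001001001000

Compute s = H r^T mod 2 one row at a time:
  s_1 = 0 + 1 + 0 + 0 + 1 + 0 + 0 + 0 = 2 ≡ 0 (mod 2).
  s_2 = 0 + 0 + 0 + 0 + 1 + 0 + 0 + 0 = 1 ≡ 1 (mod 2).
  s_3 = 0 + 1 + 0 + 0 + 0 + 0 + 0 + 0 = 1 ≡ 1 (mod 2).
  s_4 = 0 + 1 + 0 + 0 + 1 + 0 + 0 + 0 = 2 ≡ 0 (mod 2).
s = (0, 1, 1, 0)^T — this equals column 6 of H (binary 0110), so error is at position 6.
Correct: flip bit 6 of r = 001000001001000 to get c = 001001001001000.


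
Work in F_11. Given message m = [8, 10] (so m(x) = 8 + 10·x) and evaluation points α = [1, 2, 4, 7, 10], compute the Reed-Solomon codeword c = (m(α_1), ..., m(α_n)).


c = [7, 6, 4, 1, 9]

Message polynomial: m(x) = 8 + 10·x (mod 11).
For each evaluation point α_i, compute m(α_i) mod 11:
  α_1 = 1: Horner steps 10 → 7, so m(1) = 7.
  α_2 = 2: Horner steps 10 → 6, so m(2) = 6.
  α_3 = 4: Horner steps 10 → 4, so m(4) = 4.
  α_4 = 7: Horner steps 10 → 1, so m(7) = 1.
  α_5 = 10: Horner steps 10 → 9, so m(10) = 9.
Codeword c = [7, 6, 4, 1, 9] ∈ F_11^5.


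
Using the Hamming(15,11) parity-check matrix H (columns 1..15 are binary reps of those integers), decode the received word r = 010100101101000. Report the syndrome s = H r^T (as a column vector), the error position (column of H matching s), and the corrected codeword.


s = (1, 1, 1, 0)^T, error position = 14, corrected codeword c = 010100101101010

Compute s = H r^T mod 2 one row at a time:
  s_1 = 0 + 1 + 1 + 0 + 1 + 0 + 0 + 0 = 3 ≡ 1 (mod 2).
  s_2 = 1 + 0 + 0 + 1 + 1 + 0 + 0 + 0 = 3 ≡ 1 (mod 2).
  s_3 = 1 + 0 + 0 + 1 + 1 + 0 + 0 + 0 = 3 ≡ 1 (mod 2).
  s_4 = 0 + 0 + 0 + 1 + 1 + 0 + 0 + 0 = 2 ≡ 0 (mod 2).
s = (1, 1, 1, 0)^T — this equals column 14 of H (binary 1110), so error is at position 14.
Correct: flip bit 14 of r = 010100101101000 to get c = 010100101101010.


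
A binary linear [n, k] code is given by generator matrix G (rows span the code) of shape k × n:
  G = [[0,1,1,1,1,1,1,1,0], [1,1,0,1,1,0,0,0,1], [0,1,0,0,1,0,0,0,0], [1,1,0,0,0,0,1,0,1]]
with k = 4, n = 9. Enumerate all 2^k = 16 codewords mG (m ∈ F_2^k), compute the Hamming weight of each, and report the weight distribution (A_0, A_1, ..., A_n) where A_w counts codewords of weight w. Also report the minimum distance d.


Weight distribution: A_0 = 1, A_2 = 1, A_3 = 3, A_4 = 4, A_5 = 2, A_6 = 1, A_7 = 3, A_8 = 1. Minimum distance d = 2.

Enumerate all 2^4 = 16 messages m ∈ F_2^4.
For each, compute codeword c = mG in F_2^9, then tally its weight.
  m = 0000 → c = 000000000, weight = 0.
  m = 1000 → c = 011111110, weight = 7.
  m = 0100 → c = 110110001, weight = 5.
  m = 1100 → c = 101001111, weight = 6.
  m = 0010 → c = 010010000, weight = 2.
  m = 1010 → c = 001101110, weight = 5.
  m = 0110 → c = 100100001, weight = 3.
  m = 1110 → c = 111011111, weight = 8.
  m = 0001 → c = 110000101, weight = 4.
  m = 1001 → c = 101111011, weight = 7.
  m = 0101 → c = 000110100, weight = 3.
  m = 1101 → c = 011001010, weight = 4.
  m = 0011 → c = 100010101, weight = 4.
  m = 1011 → c = 111101011, weight = 7.
  m = 0111 → c = 010100100, weight = 3.
  m = 1111 → c = 001011010, weight = 4.
Tally weights:
  weight 0: 1 codewords.
  weight 2: 1 codewords.
  weight 3: 3 codewords.
  weight 4: 4 codewords.
  weight 5: 2 codewords.
  weight 6: 1 codewords.
  weight 7: 3 codewords.
  weight 8: 1 codewords.
Minimum distance d = smallest w > 0 with A_w > 0 = 2.
Sanity: Σ A_w = 16 = 2^4 = 16 ✓.


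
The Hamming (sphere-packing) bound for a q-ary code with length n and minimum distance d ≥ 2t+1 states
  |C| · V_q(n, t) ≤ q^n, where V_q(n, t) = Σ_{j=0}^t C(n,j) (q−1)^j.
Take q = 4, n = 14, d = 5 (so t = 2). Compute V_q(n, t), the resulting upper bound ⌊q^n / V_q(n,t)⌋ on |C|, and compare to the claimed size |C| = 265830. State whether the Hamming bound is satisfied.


V_q(n, t) = 862, q^n = 268435456, Hamming bound = 311410, |C| = 265830 ≤ bound (satisfied).

Step 1: Compute V_q(n, t) = Σ_{j=0}^2 C(n, j) (q−1)^j.
  j = 0: C(14,0)·(3)^0 = 1·1 = 1.
  j = 1: C(14,1)·(3)^1 = 14·3 = 42.
  j = 2: C(14,2)·(3)^2 = 91·9 = 819.
  V_q(n, t) = 1 + 42 + 819 = 862.
Step 2: q^n = 4^14 = 268435456.
Step 3: Hamming bound ⌊q^n / V_q(n,t)⌋ = ⌊268435456/862⌋ = 311410.
Step 4: Compare |C| = 265830 to 311410: satisfied.
The claimed |C| lies below the Hamming bound.


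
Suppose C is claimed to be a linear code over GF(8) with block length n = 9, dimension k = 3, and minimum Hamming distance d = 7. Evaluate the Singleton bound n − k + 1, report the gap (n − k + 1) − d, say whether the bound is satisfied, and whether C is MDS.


Singleton RHS = n − k + 1 = 7, slack = 0, bound satisfied, MDS.

Singleton bound: d ≤ n − k + 1.
Here n = 9, k = 3, so n − k + 1 = 7.
Given d = 7, check d ≤ 7: YES.
Slack = (n − k + 1) − d = 0.
The code is MDS (slack = 0).
Description: the claimed parameters are [9, 3, 7]_8; such a code would be MDS (meets Singleton bound).


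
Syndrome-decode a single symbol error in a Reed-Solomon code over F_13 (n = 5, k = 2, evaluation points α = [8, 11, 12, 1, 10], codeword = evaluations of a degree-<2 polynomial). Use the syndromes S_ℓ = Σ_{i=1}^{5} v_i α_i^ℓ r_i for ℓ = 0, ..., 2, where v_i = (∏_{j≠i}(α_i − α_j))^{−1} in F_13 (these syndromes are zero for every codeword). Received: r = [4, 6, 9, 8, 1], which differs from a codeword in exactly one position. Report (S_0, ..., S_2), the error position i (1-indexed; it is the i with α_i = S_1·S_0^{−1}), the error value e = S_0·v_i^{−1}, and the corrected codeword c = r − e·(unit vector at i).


S = (5, 8, 5), error at position 3, error magnitude e = 11, c = [4, 6, 11, 8, 1].

Step 1: column multipliers v_i = (∏_{j≠i}(α_i − α_j))^{−1} mod 13.
  i = 1 (α = 8): (8−11)(8−12)(8−1)(8−10) = (−3)·(−4)·7·(−2) = −168 ≡ 1, so v_1 = 1^{−1} = 1 (mod 13).
  i = 2 (α = 11): (11−8)(11−12)(11−1)(11−10) = 3·(−1)·10·1 = −30 ≡ 9, so v_2 = 9^{−1} = 3 (mod 13).
  i = 3 (α = 12): (12−8)(12−11)(12−1)(12−10) = 4·1·11·2 = 88 ≡ 10, so v_3 = 10^{−1} = 4 (mod 13).
  i = 4 (α = 1): (1−8)(1−11)(1−12)(1−10) = (−7)·(−10)·(−11)·(−9) = 6930 ≡ 1, so v_4 = 1^{−1} = 1 (mod 13).
  i = 5 (α = 10): (10−8)(10−11)(10−12)(10−1) = 2·(−1)·(−2)·9 = 36 ≡ 10, so v_5 = 10^{−1} = 4 (mod 13).
  v = [1, 3, 4, 1, 4].
Step 2: syndromes of r = [4, 6, 9, 8, 1] (all sums mod 13).
  S_0 = Σ v_i r_i = 1·4 + 3·6 + 4·9 + 1·8 + 4·1 = 70 ≡ 5.
  S_1 = Σ v_i α_i r_i = 1·8·4 + 3·11·6 + 4·12·9 + 1·1·8 + 4·10·1 = 710 ≡ 8.
  α_i^2 mod 13 = [12, 4, 1, 1, 9].
  S_2 = Σ v_i α_i^2 r_i = 1·12·4 + 3·4·6 + 4·1·9 + 1·1·8 + 4·9·1 = 200 ≡ 5.
  S = (5, 8, 5) ≠ 0, so r is not a codeword (an error is present).
Step 3: locate the error. For a single error e at position i, S_ℓ = v_i·e·α_i^ℓ, so α_err = S_1/S_0.
  S_0^{−1} = 5^{−1} = 8 (mod 13), so α_err = 8·8 = 64 ≡ 12 = α_3. Error position i = 3.
  Consistency check: S_2/S_1 = 5·5 = 25 ≡ 12 = α_err ✓ (single-error assumption holds).
Step 4: error magnitude e = S_0/v_3 = S_0·∏_{j≠3}(α_3 − α_j) = 5·10 = 50 ≡ 11 (mod 13).
Step 5: correct position 3: c_3 = r_3 − e = 9 − 11 ≡ 11 (mod 13). Hence c = [4, 6, 11, 8, 1].
  Check: interpolating c through the α_i gives m(x) = 3 + 5·x (degree < 2) with m(α_i) = c_i for every i, so c is indeed a codeword.


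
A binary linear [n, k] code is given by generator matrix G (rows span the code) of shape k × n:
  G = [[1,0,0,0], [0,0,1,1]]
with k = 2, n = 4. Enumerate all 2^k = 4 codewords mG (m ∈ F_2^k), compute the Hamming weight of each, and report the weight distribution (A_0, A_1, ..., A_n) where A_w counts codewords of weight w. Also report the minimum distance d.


Weight distribution: A_0 = 1, A_1 = 1, A_2 = 1, A_3 = 1. Minimum distance d = 1.

Enumerate all 2^2 = 4 messages m ∈ F_2^2.
For each, compute codeword c = mG in F_2^4, then tally its weight.
  m = 00 → c = 0000, weight = 0.
  m = 10 → c = 1000, weight = 1.
  m = 01 → c = 0011, weight = 2.
  m = 11 → c = 1011, weight = 3.
Tally weights:
  weight 0: 1 codewords.
  weight 1: 1 codewords.
  weight 2: 1 codewords.
  weight 3: 1 codewords.
Minimum distance d = smallest w > 0 with A_w > 0 = 1.
Sanity: Σ A_w = 4 = 2^2 = 4 ✓.


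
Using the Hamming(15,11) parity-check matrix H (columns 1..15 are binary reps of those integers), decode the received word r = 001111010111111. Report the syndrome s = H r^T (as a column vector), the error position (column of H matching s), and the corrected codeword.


s = (1, 1, 0, 1)^T, error position = 13, corrected codeword c = 001111010111011

Compute s = H r^T mod 2 one row at a time:
  s_1 = 1 + 0 + 1 + 1 + 1 + 1 + 1 + 1 = 7 ≡ 1 (mod 2).
  s_2 = 1 + 1 + 1 + 0 + 1 + 1 + 1 + 1 = 7 ≡ 1 (mod 2).
  s_3 = 0 + 1 + 1 + 0 + 1 + 1 + 1 + 1 = 6 ≡ 0 (mod 2).
  s_4 = 0 + 1 + 1 + 0 + 0 + 1 + 1 + 1 = 5 ≡ 1 (mod 2).
s = (1, 1, 0, 1)^T — this equals column 13 of H (binary 1101), so error is at position 13.
Correct: flip bit 13 of r = 001111010111111 to get c = 001111010111011.


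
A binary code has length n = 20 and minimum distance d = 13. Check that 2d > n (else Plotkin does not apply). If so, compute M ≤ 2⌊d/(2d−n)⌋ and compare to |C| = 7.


Plotkin bound M ≤ 4; given |C| = 7 > bound (violated).

Check applicability: 2d = 26, n = 20.
2d − n = 6 > 0, so Plotkin applies.
Compute d/(2d−n) = 13/6 ≈ 2.1667.
⌊d/(2d−n)⌋ = 2.
Plotkin bound: M ≤ 2·2 = 4.
Given |C| = 7, check: VIOLATED.
This |C| is above the Plotkin bound, so no binary code with n = 20, d = 13 and 7 codewords exists.


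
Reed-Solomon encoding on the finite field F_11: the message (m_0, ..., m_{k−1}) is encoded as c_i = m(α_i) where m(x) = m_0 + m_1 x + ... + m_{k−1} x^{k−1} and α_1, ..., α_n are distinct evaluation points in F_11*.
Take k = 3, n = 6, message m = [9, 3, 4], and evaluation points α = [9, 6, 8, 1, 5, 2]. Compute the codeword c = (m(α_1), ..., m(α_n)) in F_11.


c = [8, 6, 3, 5, 3, 9]

Message polynomial: m(x) = 9 + 3·x + 4·x^2 (mod 11).
For each evaluation point α_i, compute m(α_i) mod 11:
  α_1 = 9: Horner steps 4 → 6 → 8, so m(9) = 8.
  α_2 = 6: Horner steps 4 → 5 → 6, so m(6) = 6.
  α_3 = 8: Horner steps 4 → 2 → 3, so m(8) = 3.
  α_4 = 1: Horner steps 4 → 7 → 5, so m(1) = 5.
  α_5 = 5: Horner steps 4 → 1 → 3, so m(5) = 3.
  α_6 = 2: Horner steps 4 → 0 → 9, so m(2) = 9.
Codeword c = [8, 6, 3, 5, 3, 9] ∈ F_11^6.


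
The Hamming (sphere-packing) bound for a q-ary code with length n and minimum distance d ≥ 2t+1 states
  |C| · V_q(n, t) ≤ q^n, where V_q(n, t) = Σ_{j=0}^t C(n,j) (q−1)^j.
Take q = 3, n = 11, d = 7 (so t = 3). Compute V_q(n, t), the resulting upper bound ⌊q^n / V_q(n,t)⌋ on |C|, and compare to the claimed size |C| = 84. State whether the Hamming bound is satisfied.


V_q(n, t) = 1563, q^n = 177147, Hamming bound = 113, |C| = 84 ≤ bound (satisfied).

Step 1: Compute V_q(n, t) = Σ_{j=0}^3 C(n, j) (q−1)^j.
  j = 0: C(11,0)·(2)^0 = 1·1 = 1.
  j = 1: C(11,1)·(2)^1 = 11·2 = 22.
  j = 2: C(11,2)·(2)^2 = 55·4 = 220.
  j = 3: C(11,3)·(2)^3 = 165·8 = 1320.
  V_q(n, t) = 1 + 22 + 220 + 1320 = 1563.
Step 2: q^n = 3^11 = 177147.
Step 3: Hamming bound ⌊q^n / V_q(n,t)⌋ = ⌊177147/1563⌋ = 113.
Step 4: Compare |C| = 84 to 113: satisfied.
The claimed |C| lies below the Hamming bound.


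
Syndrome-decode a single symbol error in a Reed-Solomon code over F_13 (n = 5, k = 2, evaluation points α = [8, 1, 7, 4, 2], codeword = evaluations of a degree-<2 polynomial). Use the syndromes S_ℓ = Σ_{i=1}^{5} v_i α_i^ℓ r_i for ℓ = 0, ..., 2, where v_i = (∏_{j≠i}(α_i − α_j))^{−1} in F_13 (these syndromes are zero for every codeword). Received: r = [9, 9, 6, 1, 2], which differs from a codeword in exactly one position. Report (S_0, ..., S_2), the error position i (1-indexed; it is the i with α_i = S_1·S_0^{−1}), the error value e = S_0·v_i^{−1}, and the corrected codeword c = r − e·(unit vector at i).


S = (3, 11, 10), error at position 1, error magnitude e = 10, c = [12, 9, 6, 1, 2].

Step 1: column multipliers v_i = (∏_{j≠i}(α_i − α_j))^{−1} mod 13.
  i = 1 (α = 8): (8−1)(8−7)(8−4)(8−2) = 7·1·4·6 = 168 ≡ 12, so v_1 = 12^{−1} = 12 (mod 13).
  i = 2 (α = 1): (1−8)(1−7)(1−4)(1−2) = (−7)·(−6)·(−3)·(−1) = 126 ≡ 9, so v_2 = 9^{−1} = 3 (mod 13).
  i = 3 (α = 7): (7−8)(7−1)(7−4)(7−2) = (−1)·6·3·5 = −90 ≡ 1, so v_3 = 1^{−1} = 1 (mod 13).
  i = 4 (α = 4): (4−8)(4−1)(4−7)(4−2) = (−4)·3·(−3)·2 = 72 ≡ 7, so v_4 = 7^{−1} = 2 (mod 13).
  i = 5 (α = 2): (2−8)(2−1)(2−7)(2−4) = (−6)·1·(−5)·(−2) = −60 ≡ 5, so v_5 = 5^{−1} = 8 (mod 13).
  v = [12, 3, 1, 2, 8].
Step 2: syndromes of r = [9, 9, 6, 1, 2] (all sums mod 13).
  S_0 = Σ v_i r_i = 12·9 + 3·9 + 1·6 + 2·1 + 8·2 = 159 ≡ 3.
  S_1 = Σ v_i α_i r_i = 12·8·9 + 3·1·9 + 1·7·6 + 2·4·1 + 8·2·2 = 973 ≡ 11.
  α_i^2 mod 13 = [12, 1, 10, 3, 4].
  S_2 = Σ v_i α_i^2 r_i = 12·12·9 + 3·1·9 + 1·10·6 + 2·3·1 + 8·4·2 = 1453 ≡ 10.
  S = (3, 11, 10) ≠ 0, so r is not a codeword (an error is present).
Step 3: locate the error. For a single error e at position i, S_ℓ = v_i·e·α_i^ℓ, so α_err = S_1/S_0.
  S_0^{−1} = 3^{−1} = 9 (mod 13), so α_err = 11·9 = 99 ≡ 8 = α_1. Error position i = 1.
  Consistency check: S_2/S_1 = 10·6 = 60 ≡ 8 = α_err ✓ (single-error assumption holds).
Step 4: error magnitude e = S_0/v_1 = S_0·∏_{j≠1}(α_1 − α_j) = 3·12 = 36 ≡ 10 (mod 13).
Step 5: correct position 1: c_1 = r_1 − e = 9 − 10 ≡ 12 (mod 13). Hence c = [12, 9, 6, 1, 2].
  Check: interpolating c through the α_i gives m(x) = 3 + 6·x (degree < 2) with m(α_i) = c_i for every i, so c is indeed a codeword.


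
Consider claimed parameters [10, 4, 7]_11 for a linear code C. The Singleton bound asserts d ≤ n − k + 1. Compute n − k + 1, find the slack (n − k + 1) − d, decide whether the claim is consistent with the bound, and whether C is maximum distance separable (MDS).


Singleton RHS = n − k + 1 = 7, slack = 0, bound satisfied, MDS.

Singleton bound: d ≤ n − k + 1.
Here n = 10, k = 4, so n − k + 1 = 7.
Given d = 7, check d ≤ 7: YES.
Slack = (n − k + 1) − d = 0.
The code is MDS (slack = 0).
Description: the claimed parameters are [10, 4, 7]_11; such a code would be MDS (meets Singleton bound).


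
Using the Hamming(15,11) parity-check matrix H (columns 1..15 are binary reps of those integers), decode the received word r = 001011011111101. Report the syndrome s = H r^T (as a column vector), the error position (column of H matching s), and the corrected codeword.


s = (1, 1, 1, 0)^T, error position = 14, corrected codeword c = 001011011111111

Compute s = H r^T mod 2 one row at a time:
  s_1 = 1 + 1 + 1 + 1 + 1 + 1 + 0 + 1 = 7 ≡ 1 (mod 2).
  s_2 = 0 + 1 + 1 + 0 + 1 + 1 + 0 + 1 = 5 ≡ 1 (mod 2).
  s_3 = 0 + 1 + 1 + 0 + 1 + 1 + 0 + 1 = 5 ≡ 1 (mod 2).
  s_4 = 0 + 1 + 1 + 0 + 1 + 1 + 1 + 1 = 6 ≡ 0 (mod 2).
s = (1, 1, 1, 0)^T — this equals column 14 of H (binary 1110), so error is at position 14.
Correct: flip bit 14 of r = 001011011111101 to get c = 001011011111111.


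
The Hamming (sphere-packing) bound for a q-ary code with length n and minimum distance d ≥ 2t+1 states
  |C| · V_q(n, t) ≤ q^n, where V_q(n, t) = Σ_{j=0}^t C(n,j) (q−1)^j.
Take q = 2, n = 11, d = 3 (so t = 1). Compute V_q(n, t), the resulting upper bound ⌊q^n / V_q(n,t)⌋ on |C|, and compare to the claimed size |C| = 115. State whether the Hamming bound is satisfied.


V_q(n, t) = 12, q^n = 2048, Hamming bound = 170, |C| = 115 ≤ bound (satisfied).

Step 1: Compute V_q(n, t) = Σ_{j=0}^1 C(n, j) (q−1)^j.
  j = 0: C(11,0)·(1)^0 = 1·1 = 1.
  j = 1: C(11,1)·(1)^1 = 11·1 = 11.
  V_q(n, t) = 1 + 11 = 12.
Step 2: q^n = 2^11 = 2048.
Step 3: Hamming bound ⌊q^n / V_q(n,t)⌋ = ⌊2048/12⌋ = 170.
Step 4: Compare |C| = 115 to 170: satisfied.
The claimed |C| lies below the Hamming bound.


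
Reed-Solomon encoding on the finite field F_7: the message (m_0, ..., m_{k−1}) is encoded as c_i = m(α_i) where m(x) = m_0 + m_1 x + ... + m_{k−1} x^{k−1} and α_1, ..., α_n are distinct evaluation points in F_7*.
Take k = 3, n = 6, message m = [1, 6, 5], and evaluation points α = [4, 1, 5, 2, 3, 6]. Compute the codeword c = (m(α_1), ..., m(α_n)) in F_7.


c = [0, 5, 2, 5, 1, 0]

Message polynomial: m(x) = 1 + 6·x + 5·x^2 (mod 7).
For each evaluation point α_i, compute m(α_i) mod 7:
  α_1 = 4: Horner steps 5 → 5 → 0, so m(4) = 0.
  α_2 = 1: Horner steps 5 → 4 → 5, so m(1) = 5.
  α_3 = 5: Horner steps 5 → 3 → 2, so m(5) = 2.
  α_4 = 2: Horner steps 5 → 2 → 5, so m(2) = 5.
  α_5 = 3: Horner steps 5 → 0 → 1, so m(3) = 1.
  α_6 = 6: Horner steps 5 → 1 → 0, so m(6) = 0.
Codeword c = [0, 5, 2, 5, 1, 0] ∈ F_7^6.


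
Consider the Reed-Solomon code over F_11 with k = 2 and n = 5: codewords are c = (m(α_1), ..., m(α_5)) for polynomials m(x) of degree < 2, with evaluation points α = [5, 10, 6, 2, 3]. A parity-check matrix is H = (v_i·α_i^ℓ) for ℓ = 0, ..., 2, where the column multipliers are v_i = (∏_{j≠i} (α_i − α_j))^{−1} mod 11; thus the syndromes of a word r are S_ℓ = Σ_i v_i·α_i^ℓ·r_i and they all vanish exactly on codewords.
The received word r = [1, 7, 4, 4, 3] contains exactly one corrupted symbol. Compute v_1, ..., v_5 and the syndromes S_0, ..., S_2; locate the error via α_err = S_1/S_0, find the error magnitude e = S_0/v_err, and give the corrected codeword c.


S = (10, 5, 8), error at position 3, error magnitude e = 4, c = [1, 7, 0, 4, 3].

Step 1: column multipliers v_i = (∏_{j≠i}(α_i − α_j))^{−1} mod 11.
  i = 1 (α = 5): (5−10)(5−6)(5−2)(5−3) = (−5)·(−1)·3·2 = 30 ≡ 8, so v_1 = 8^{−1} = 7 (mod 11).
  i = 2 (α = 10): (10−5)(10−6)(10−2)(10−3) = 5·4·8·7 = 1120 ≡ 9, so v_2 = 9^{−1} = 5 (mod 11).
  i = 3 (α = 6): (6−5)(6−10)(6−2)(6−3) = 1·(−4)·4·3 = −48 ≡ 7, so v_3 = 7^{−1} = 8 (mod 11).
  i = 4 (α = 2): (2−5)(2−10)(2−6)(2−3) = (−3)·(−8)·(−4)·(−1) = 96 ≡ 8, so v_4 = 8^{−1} = 7 (mod 11).
  i = 5 (α = 3): (3−5)(3−10)(3−6)(3−2) = (−2)·(−7)·(−3)·1 = −42 ≡ 2, so v_5 = 2^{−1} = 6 (mod 11).
  v = [7, 5, 8, 7, 6].
Step 2: syndromes of r = [1, 7, 4, 4, 3] (all sums mod 11).
  S_0 = Σ v_i r_i = 7·1 + 5·7 + 8·4 + 7·4 + 6·3 = 120 ≡ 10.
  S_1 = Σ v_i α_i r_i = 7·5·1 + 5·10·7 + 8·6·4 + 7·2·4 + 6·3·3 = 687 ≡ 5.
  α_i^2 mod 11 = [3, 1, 3, 4, 9].
  S_2 = Σ v_i α_i^2 r_i = 7·3·1 + 5·1·7 + 8·3·4 + 7·4·4 + 6·9·3 = 426 ≡ 8.
  S = (10, 5, 8) ≠ 0, so r is not a codeword (an error is present).
Step 3: locate the error. For a single error e at position i, S_ℓ = v_i·e·α_i^ℓ, so α_err = S_1/S_0.
  S_0^{−1} = 10^{−1} = 10 (mod 11), so α_err = 5·10 = 50 ≡ 6 = α_3. Error position i = 3.
  Consistency check: S_2/S_1 = 8·9 = 72 ≡ 6 = α_err ✓ (single-error assumption holds).
Step 4: error magnitude e = S_0/v_3 = S_0·∏_{j≠3}(α_3 − α_j) = 10·7 = 70 ≡ 4 (mod 11).
Step 5: correct position 3: c_3 = r_3 − e = 4 − 4 ≡ 0 (mod 11). Hence c = [1, 7, 0, 4, 3].
  Check: interpolating c through the α_i gives m(x) = 6 + 10·x (degree < 2) with m(α_i) = c_i for every i, so c is indeed a codeword.


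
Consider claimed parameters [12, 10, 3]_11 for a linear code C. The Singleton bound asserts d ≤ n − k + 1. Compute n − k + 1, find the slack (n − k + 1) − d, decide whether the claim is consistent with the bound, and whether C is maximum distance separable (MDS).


Singleton RHS = n − k + 1 = 3, slack = 0, bound satisfied, MDS.

Singleton bound: d ≤ n − k + 1.
Here n = 12, k = 10, so n − k + 1 = 3.
Given d = 3, check d ≤ 3: YES.
Slack = (n − k + 1) − d = 0.
The code is MDS (slack = 0).
Description: the claimed parameters are [12, 10, 3]_11; such a code would be MDS (meets Singleton bound).


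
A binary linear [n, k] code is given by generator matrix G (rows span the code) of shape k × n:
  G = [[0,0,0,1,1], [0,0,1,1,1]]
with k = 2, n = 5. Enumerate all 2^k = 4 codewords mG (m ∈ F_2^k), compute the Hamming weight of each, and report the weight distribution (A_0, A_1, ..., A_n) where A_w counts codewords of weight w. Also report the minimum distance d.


Weight distribution: A_0 = 1, A_1 = 1, A_2 = 1, A_3 = 1. Minimum distance d = 1.

Enumerate all 2^2 = 4 messages m ∈ F_2^2.
For each, compute codeword c = mG in F_2^5, then tally its weight.
  m = 00 → c = 00000, weight = 0.
  m = 10 → c = 00011, weight = 2.
  m = 01 → c = 00111, weight = 3.
  m = 11 → c = 00100, weight = 1.
Tally weights:
  weight 0: 1 codewords.
  weight 1: 1 codewords.
  weight 2: 1 codewords.
  weight 3: 1 codewords.
Minimum distance d = smallest w > 0 with A_w > 0 = 1.
Sanity: Σ A_w = 4 = 2^2 = 4 ✓.


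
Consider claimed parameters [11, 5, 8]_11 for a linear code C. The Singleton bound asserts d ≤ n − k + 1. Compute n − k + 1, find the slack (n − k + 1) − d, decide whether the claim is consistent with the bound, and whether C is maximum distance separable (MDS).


Singleton RHS = n − k + 1 = 7, slack = -1, bound violated (no such code; not MDS).

Singleton bound: d ≤ n − k + 1.
Here n = 11, k = 5, so n − k + 1 = 7.
Given d = 8, check d ≤ 7: NO.
Slack = (n − k + 1) − d = -1.
The slack is negative: d = 8 exceeds n − k + 1 = 7 by 1, so the Singleton bound is violated and no linear [11, 5, 8]_11 code can exist. In particular it is not MDS (MDS requires d = n − k + 1 exactly).
Description: the claimed parameters are [11, 5, 8]_11; such a code would be impossible (violates the Singleton bound).


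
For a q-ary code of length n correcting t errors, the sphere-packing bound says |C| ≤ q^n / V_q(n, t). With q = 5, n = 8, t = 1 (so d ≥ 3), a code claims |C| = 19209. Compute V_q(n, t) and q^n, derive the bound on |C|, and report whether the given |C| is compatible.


V_q(n, t) = 33, q^n = 390625, Hamming bound = 11837, |C| = 19209 > bound (violated).

Step 1: Compute V_q(n, t) = Σ_{j=0}^1 C(n, j) (q−1)^j.
  j = 0: C(8,0)·(4)^0 = 1·1 = 1.
  j = 1: C(8,1)·(4)^1 = 8·4 = 32.
  V_q(n, t) = 1 + 32 = 33.
Step 2: q^n = 5^8 = 390625.
Step 3: Hamming bound ⌊q^n / V_q(n,t)⌋ = ⌊390625/33⌋ = 11837.
Step 4: Compare |C| = 19209 to 11837: violated.
The claimed |C| lies above the Hamming bound, so no 5-ary code of length 8 with d ≥ 3 can have 19209 codewords.


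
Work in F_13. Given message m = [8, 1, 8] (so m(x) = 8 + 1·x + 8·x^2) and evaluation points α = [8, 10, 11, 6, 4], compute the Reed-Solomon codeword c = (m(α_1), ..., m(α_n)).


c = [8, 12, 12, 3, 10]

Message polynomial: m(x) = 8 + 1·x + 8·x^2 (mod 13).
For each evaluation point α_i, compute m(α_i) mod 13:
  α_1 = 8: Horner steps 8 → 0 → 8, so m(8) = 8.
  α_2 = 10: Horner steps 8 → 3 → 12, so m(10) = 12.
  α_3 = 11: Horner steps 8 → 11 → 12, so m(11) = 12.
  α_4 = 6: Horner steps 8 → 10 → 3, so m(6) = 3.
  α_5 = 4: Horner steps 8 → 7 → 10, so m(4) = 10.
Codeword c = [8, 12, 12, 3, 10] ∈ F_13^5.


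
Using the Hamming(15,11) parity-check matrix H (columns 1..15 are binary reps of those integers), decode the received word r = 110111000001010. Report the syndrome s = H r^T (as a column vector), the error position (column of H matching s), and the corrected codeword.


s = (0, 1, 1, 0)^T, error position = 6, corrected codeword c = 110110000001010

Compute s = H r^T mod 2 one row at a time:
  s_1 = 0 + 0 + 0 + 0 + 1 + 0 + 1 + 0 = 2 ≡ 0 (mod 2).
  s_2 = 1 + 1 + 1 + 0 + 1 + 0 + 1 + 0 = 5 ≡ 1 (mod 2).
  s_3 = 1 + 0 + 1 + 0 + 0 + 0 + 1 + 0 = 3 ≡ 1 (mod 2).
  s_4 = 1 + 0 + 1 + 0 + 0 + 0 + 0 + 0 = 2 ≡ 0 (mod 2).
s = (0, 1, 1, 0)^T — this equals column 6 of H (binary 0110), so error is at position 6.
Correct: flip bit 6 of r = 110111000001010 to get c = 110110000001010.


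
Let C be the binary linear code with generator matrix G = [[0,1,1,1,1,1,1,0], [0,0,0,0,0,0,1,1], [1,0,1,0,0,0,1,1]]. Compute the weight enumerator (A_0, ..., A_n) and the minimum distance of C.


Weight distribution: A_0 = 1, A_2 = 2, A_4 = 1, A_6 = 4. Minimum distance d = 2.

Enumerate all 2^3 = 8 messages m ∈ F_2^3.
For each, compute codeword c = mG in F_2^8, then tally its weight.
  m = 000 → c = 00000000, weight = 0.
  m = 100 → c = 01111110, weight = 6.
  m = 010 → c = 00000011, weight = 2.
  m = 110 → c = 01111101, weight = 6.
  m = 001 → c = 10100011, weight = 4.
  m = 101 → c = 11011101, weight = 6.
  m = 011 → c = 10100000, weight = 2.
  m = 111 → c = 11011110, weight = 6.
Tally weights:
  weight 0: 1 codewords.
  weight 2: 2 codewords.
  weight 4: 1 codewords.
  weight 6: 4 codewords.
Minimum distance d = smallest w > 0 with A_w > 0 = 2.
Sanity: Σ A_w = 8 = 2^3 = 8 ✓.


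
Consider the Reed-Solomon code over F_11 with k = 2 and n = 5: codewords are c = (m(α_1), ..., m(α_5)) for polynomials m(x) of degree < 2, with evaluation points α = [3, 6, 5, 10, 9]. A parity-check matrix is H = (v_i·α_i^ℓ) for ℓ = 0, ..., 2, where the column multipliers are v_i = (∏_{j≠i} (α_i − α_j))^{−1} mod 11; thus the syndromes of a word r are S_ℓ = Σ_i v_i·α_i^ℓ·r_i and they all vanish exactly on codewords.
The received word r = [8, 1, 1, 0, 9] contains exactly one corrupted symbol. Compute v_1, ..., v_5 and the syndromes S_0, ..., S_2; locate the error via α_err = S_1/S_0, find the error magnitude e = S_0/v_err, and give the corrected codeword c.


S = (3, 7, 9), error at position 2, error magnitude e = 9, c = [8, 3, 1, 0, 9].

Step 1: column multipliers v_i = (∏_{j≠i}(α_i − α_j))^{−1} mod 11.
  i = 1 (α = 3): (3−6)(3−5)(3−10)(3−9) = (−3)·(−2)·(−7)·(−6) = 252 ≡ 10, so v_1 = 10^{−1} = 10 (mod 11).
  i = 2 (α = 6): (6−3)(6−5)(6−10)(6−9) = 3·1·(−4)·(−3) = 36 ≡ 3, so v_2 = 3^{−1} = 4 (mod 11).
  i = 3 (α = 5): (5−3)(5−6)(5−10)(5−9) = 2·(−1)·(−5)·(−4) = −40 ≡ 4, so v_3 = 4^{−1} = 3 (mod 11).
  i = 4 (α = 10): (10−3)(10−6)(10−5)(10−9) = 7·4·5·1 = 140 ≡ 8, so v_4 = 8^{−1} = 7 (mod 11).
  i = 5 (α = 9): (9−3)(9−6)(9−5)(9−10) = 6·3·4·(−1) = −72 ≡ 5, so v_5 = 5^{−1} = 9 (mod 11).
  v = [10, 4, 3, 7, 9].
Step 2: syndromes of r = [8, 1, 1, 0, 9] (all sums mod 11).
  S_0 = Σ v_i r_i = 10·8 + 4·1 + 3·1 + 7·0 + 9·9 = 168 ≡ 3.
  S_1 = Σ v_i α_i r_i = 10·3·8 + 4·6·1 + 3·5·1 + 7·10·0 + 9·9·9 = 1008 ≡ 7.
  α_i^2 mod 11 = [9, 3, 3, 1, 4].
  S_2 = Σ v_i α_i^2 r_i = 10·9·8 + 4·3·1 + 3·3·1 + 7·1·0 + 9·4·9 = 1065 ≡ 9.
  S = (3, 7, 9) ≠ 0, so r is not a codeword (an error is present).
Step 3: locate the error. For a single error e at position i, S_ℓ = v_i·e·α_i^ℓ, so α_err = S_1/S_0.
  S_0^{−1} = 3^{−1} = 4 (mod 11), so α_err = 7·4 = 28 ≡ 6 = α_2. Error position i = 2.
  Consistency check: S_2/S_1 = 9·8 = 72 ≡ 6 = α_err ✓ (single-error assumption holds).
Step 4: error magnitude e = S_0/v_2 = S_0·∏_{j≠2}(α_2 − α_j) = 3·3 = 9 ≡ 9 (mod 11).
Step 5: correct position 2: c_2 = r_2 − e = 1 − 9 ≡ 3 (mod 11). Hence c = [8, 3, 1, 0, 9].
  Check: interpolating c through the α_i gives m(x) = 2 + 2·x (degree < 2) with m(α_i) = c_i for every i, so c is indeed a codeword.


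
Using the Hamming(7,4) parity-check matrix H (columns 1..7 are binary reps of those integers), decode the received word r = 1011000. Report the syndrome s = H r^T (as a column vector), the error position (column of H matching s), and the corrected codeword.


s = (1, 1, 0)^T, error position = 6, corrected codeword c = 1011010

Compute s = H r^T mod 2 one row at a time:
  s_1 = 1 + 0 + 0 + 0 = 1 ≡ 1 (mod 2).
  s_2 = 0 + 1 + 0 + 0 = 1 ≡ 1 (mod 2).
  s_3 = 1 + 1 + 0 + 0 = 2 ≡ 0 (mod 2).
s = (1, 1, 0)^T — this equals column 6 of H (binary 110), so error is at position 6.
Correct: flip bit 6 of r = 1011000 to get c = 1011010.


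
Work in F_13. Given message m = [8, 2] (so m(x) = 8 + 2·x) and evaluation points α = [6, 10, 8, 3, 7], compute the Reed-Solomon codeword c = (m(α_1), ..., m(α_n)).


c = [7, 2, 11, 1, 9]

Message polynomial: m(x) = 8 + 2·x (mod 13).
For each evaluation point α_i, compute m(α_i) mod 13:
  α_1 = 6: Horner steps 2 → 7, so m(6) = 7.
  α_2 = 10: Horner steps 2 → 2, so m(10) = 2.
  α_3 = 8: Horner steps 2 → 11, so m(8) = 11.
  α_4 = 3: Horner steps 2 → 1, so m(3) = 1.
  α_5 = 7: Horner steps 2 → 9, so m(7) = 9.
Codeword c = [7, 2, 11, 1, 9] ∈ F_13^5.
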